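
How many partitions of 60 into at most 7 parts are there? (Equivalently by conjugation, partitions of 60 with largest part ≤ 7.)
p(60, parts ≤ 7) = 43819

Use the recurrence p(n, m) = p(n, m−1) + p(n−m, m): either the largest part is < m (count p(n, m−1)) or the largest part is exactly m (remove one copy of m, count p(n−m, m)). With p(0, ·) = 1 this gives p(60, parts ≤ 7) = 43819. (By conjugating Young diagrams, this also counts partitions of 60 into at most 7 parts.)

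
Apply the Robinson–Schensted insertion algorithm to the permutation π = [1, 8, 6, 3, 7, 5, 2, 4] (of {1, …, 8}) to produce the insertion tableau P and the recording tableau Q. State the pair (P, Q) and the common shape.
P = [1, 2, 4] / [3, 5] / [6, 7] / [8];  Q = [1, 2, 5] / [3, 6] / [4, 8] / [7];  common shape = (3, 2, 2, 1)

Row-insert the values π_1, π_2, … into P one at a time, bumping the leftmost entry strictly greater than the inserted value down to the next row. The recording tableau Q records, in position (i, j), the step at which that cell was added to P.
  Insert 1 (step 1): P = [1];  Q = [1]
  Insert 8 (step 2): P = [1, 8];  Q = [1, 2]
  Insert 6 (step 3): P = [1, 6] / [8];  Q = [1, 2] / [3]
  Insert 3 (step 4): P = [1, 3] / [6] / [8];  Q = [1, 2] / [3] / [4]
  Insert 7 (step 5): P = [1, 3, 7] / [6] / [8];  Q = [1, 2, 5] / [3] / [4]
  Insert 5 (step 6): P = [1, 3, 5] / [6, 7] / [8];  Q = [1, 2, 5] / [3, 6] / [4]
  Insert 2 (step 7): P = [1, 2, 5] / [3, 7] / [6] / [8];  Q = [1, 2, 5] / [3, 6] / [4] / [7]
  Insert 4 (step 8): P = [1, 2, 4] / [3, 5] / [6, 7] / [8];  Q = [1, 2, 5] / [3, 6] / [4, 8] / [7]
Final shape: (3, 2, 2, 1).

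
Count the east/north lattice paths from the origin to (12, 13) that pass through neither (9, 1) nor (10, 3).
Number of paths = 5178854

Inclusion–exclusion. Total paths: C(25, 12) = 5200300. Through P₁: C(10, 9)·C(15, 3) = 4550. Through P₂: C(13, 10)·C(12, 2) = 18876. Since P₁ is strictly southwest of P₂, a monotone path through both must visit P₁ then P₂; paths through both = C(10, 9)·C(3, 1)·C(12, 2) = 1980. Avoid both = 5200300 − 4550 − 18876 + 1980 = 5178854.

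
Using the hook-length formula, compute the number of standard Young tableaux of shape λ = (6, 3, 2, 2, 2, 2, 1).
# SYT of shape (6, 3, 2, 2, 2, 2, 1) = 4288284

Hook-length formula: f^λ = n! / Π hook(c), product over all cells c of the Young diagram. For λ = (6, 3, 2, 2, 2, 2, 1), n = 18 boxes. Hook lengths by row (left-to-right, top-to-bottom): [12, 10, 5, 3, 2, 1]; [8, 6, 1]; [6, 4]; [5, 3]; [4, 2]; [3, 1]; [1]. Product of hooks = 1492992000. So f^λ = 18! / 1492992000 = 6402373705728000 / 1492992000 = 4288284.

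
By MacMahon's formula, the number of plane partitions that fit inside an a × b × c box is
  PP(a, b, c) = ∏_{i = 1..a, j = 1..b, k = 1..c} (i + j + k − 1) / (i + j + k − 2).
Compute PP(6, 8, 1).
PP(6, 8, 1) = 3003

Evaluate the triple product over i = 1..6, j = 1..8, k = 1..1. The factors are (2/1) · (3/2) · (4/3) · (5/4) · (6/5) · (7/6) · (8/7) · (9/8) · … (48 factors total). The numerators and denominators telescope so the product is an integer; carrying out the multiplication exactly gives PP(6, 8, 1) = 3003.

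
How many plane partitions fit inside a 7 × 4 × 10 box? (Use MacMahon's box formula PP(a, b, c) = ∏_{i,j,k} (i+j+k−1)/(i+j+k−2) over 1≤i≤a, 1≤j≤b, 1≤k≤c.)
PP(7, 4, 10) = 69951472754592

Evaluate the triple product over i = 1..7, j = 1..4, k = 1..10. The factors are (2/1) · (3/2) · (4/3) · (5/4) · (6/5) · (7/6) · (8/7) · (9/8) · … (280 factors total). The numerators and denominators telescope so the product is an integer; carrying out the multiplication exactly gives PP(7, 4, 10) = 69951472754592.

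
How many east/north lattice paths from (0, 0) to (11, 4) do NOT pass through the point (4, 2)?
Number of paths = 825

Total paths from (0, 0) to (11, 4): C(15, 11) = 1365. Paths through (4, 2): (paths (0, 0) → (4, 2)) × (paths (4, 2) → (11, 4)) = C(6, 4) · C(9, 7) = 15 · 36 = 540. Avoidance count = 1365 − 540 = 825.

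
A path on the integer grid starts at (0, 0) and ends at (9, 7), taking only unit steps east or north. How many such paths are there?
Number of paths = 11440

A monotone lattice path from (0, 0) to (9, 7) consists of 9 east steps and 7 north steps in some order, so it is determined by which 9 of the 16 steps are east. The count is C(16, 9) = 11440.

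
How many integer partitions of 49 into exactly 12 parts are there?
p(49, 12 parts) = 14552

Partitions of n into exactly k parts are in bijection with partitions of n − k into at most k parts (subtract 1 from each part). So p(49, exactly 12) = p(37, parts ≤ 12). Computing via the recurrence p(m, j) = p(m, j−1) + p(m−j, j) gives 14552.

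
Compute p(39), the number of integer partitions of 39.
p(39) = 31185

Compute p(n) via the recurrence p(n, m) = p(n, m−1) + p(n−m, m), where p(n, m) counts partitions of n with all parts ≤ m and p(n) = p(n, n). The base cases are p(0, m) = 1 and p(n, 0) = 0 for n > 0. Filling the table yields p(39) = 31185. (Euler's pentagonal recurrence is an alternative.)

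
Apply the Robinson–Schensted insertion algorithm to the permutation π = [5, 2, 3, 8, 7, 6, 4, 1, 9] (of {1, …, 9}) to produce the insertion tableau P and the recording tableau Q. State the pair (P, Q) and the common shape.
P = [1, 3, 4, 9] / [2, 6] / [5] / [7] / [8];  Q = [1, 3, 4, 9] / [2, 5] / [6] / [7] / [8];  common shape = (4, 2, 1, 1, 1)

Row-insert the values π_1, π_2, … into P one at a time, bumping the leftmost entry strictly greater than the inserted value down to the next row. The recording tableau Q records, in position (i, j), the step at which that cell was added to P.
  Insert 5 (step 1): P = [5];  Q = [1]
  Insert 2 (step 2): P = [2] / [5];  Q = [1] / [2]
  Insert 3 (step 3): P = [2, 3] / [5];  Q = [1, 3] / [2]
  Insert 8 (step 4): P = [2, 3, 8] / [5];  Q = [1, 3, 4] / [2]
  Insert 7 (step 5): P = [2, 3, 7] / [5, 8];  Q = [1, 3, 4] / [2, 5]
  Insert 6 (step 6): P = [2, 3, 6] / [5, 7] / [8];  Q = [1, 3, 4] / [2, 5] / [6]
  Insert 4 (step 7): P = [2, 3, 4] / [5, 6] / [7] / [8];  Q = [1, 3, 4] / [2, 5] / [6] / [7]
  Insert 1 (step 8): P = [1, 3, 4] / [2, 6] / [5] / [7] / [8];  Q = [1, 3, 4] / [2, 5] / [6] / [7] / [8]
  Insert 9 (step 9): P = [1, 3, 4, 9] / [2, 6] / [5] / [7] / [8];  Q = [1, 3, 4, 9] / [2, 5] / [6] / [7] / [8]
Final shape: (4, 2, 1, 1, 1).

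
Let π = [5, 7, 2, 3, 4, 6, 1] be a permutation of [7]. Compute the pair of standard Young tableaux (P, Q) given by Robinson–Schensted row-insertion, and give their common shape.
P = [1, 3, 4, 6] / [2, 7] / [5];  Q = [1, 2, 5, 6] / [3, 4] / [7];  common shape = (4, 2, 1)

Row-insert the values π_1, π_2, … into P one at a time, bumping the leftmost entry strictly greater than the inserted value down to the next row. The recording tableau Q records, in position (i, j), the step at which that cell was added to P.
  Insert 5 (step 1): P = [5];  Q = [1]
  Insert 7 (step 2): P = [5, 7];  Q = [1, 2]
  Insert 2 (step 3): P = [2, 7] / [5];  Q = [1, 2] / [3]
  Insert 3 (step 4): P = [2, 3] / [5, 7];  Q = [1, 2] / [3, 4]
  Insert 4 (step 5): P = [2, 3, 4] / [5, 7];  Q = [1, 2, 5] / [3, 4]
  Insert 6 (step 6): P = [2, 3, 4, 6] / [5, 7];  Q = [1, 2, 5, 6] / [3, 4]
  Insert 1 (step 7): P = [1, 3, 4, 6] / [2, 7] / [5];  Q = [1, 2, 5, 6] / [3, 4] / [7]
Final shape: (4, 2, 1).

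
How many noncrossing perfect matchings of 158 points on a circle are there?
C_79 = 289450081175264899454283846029490767264392230

These noncrossing handshakes are counted by the Catalan number C_n = (1/(n + 1)) · C(2n, n). For n = 79: C_79 = (1/80) · C(158, 79) = 23156006494021191956342707682359261381151378400/80 = 289450081175264899454283846029490767264392230.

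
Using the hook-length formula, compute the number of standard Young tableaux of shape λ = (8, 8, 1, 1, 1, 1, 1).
# SYT of shape (8, 8, 1, 1, 1, 1, 1) = 11511720

Hook-length formula: f^λ = n! / Π hook(c), product over all cells c of the Young diagram. For λ = (8, 8, 1, 1, 1, 1, 1), n = 21 boxes. Hook lengths by row (left-to-right, top-to-bottom): [14, 8, 7, 6, 5, 4, 3, 2]; [13, 7, 6, 5, 4, 3, 2, 1]; [5]; [4]; [3]; [2]; [1]. Product of hooks = 4438167552000. So f^λ = 21! / 4438167552000 = 51090942171709440000 / 4438167552000 = 11511720.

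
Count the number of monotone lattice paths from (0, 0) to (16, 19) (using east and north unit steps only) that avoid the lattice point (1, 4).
Number of paths = 3284341350

Total paths from (0, 0) to (16, 19): C(35, 16) = 4059928950. Paths through (1, 4): (paths (0, 0) → (1, 4)) × (paths (1, 4) → (16, 19)) = C(5, 1) · C(30, 15) = 5 · 155117520 = 775587600. Avoidance count = 4059928950 − 775587600 = 3284341350.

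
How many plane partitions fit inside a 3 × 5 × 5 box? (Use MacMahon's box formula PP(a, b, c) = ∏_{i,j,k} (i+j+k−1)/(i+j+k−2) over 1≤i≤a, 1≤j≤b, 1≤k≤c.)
PP(3, 5, 5) = 731808

Evaluate the triple product over i = 1..3, j = 1..5, k = 1..5. The factors are (2/1) · (3/2) · (4/3) · (5/4) · (6/5) · (3/2) · (4/3) · (5/4) · … (75 factors total). The numerators and denominators telescope so the product is an integer; carrying out the multiplication exactly gives PP(3, 5, 5) = 731808.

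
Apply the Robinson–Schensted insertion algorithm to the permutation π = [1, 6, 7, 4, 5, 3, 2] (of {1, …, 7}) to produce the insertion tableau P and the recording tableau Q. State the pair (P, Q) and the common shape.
P = [1, 2, 5] / [3, 7] / [4] / [6];  Q = [1, 2, 3] / [4, 5] / [6] / [7];  common shape = (3, 2, 1, 1)

Row-insert the values π_1, π_2, … into P one at a time, bumping the leftmost entry strictly greater than the inserted value down to the next row. The recording tableau Q records, in position (i, j), the step at which that cell was added to P.
  Insert 1 (step 1): P = [1];  Q = [1]
  Insert 6 (step 2): P = [1, 6];  Q = [1, 2]
  Insert 7 (step 3): P = [1, 6, 7];  Q = [1, 2, 3]
  Insert 4 (step 4): P = [1, 4, 7] / [6];  Q = [1, 2, 3] / [4]
  Insert 5 (step 5): P = [1, 4, 5] / [6, 7];  Q = [1, 2, 3] / [4, 5]
  Insert 3 (step 6): P = [1, 3, 5] / [4, 7] / [6];  Q = [1, 2, 3] / [4, 5] / [6]
  Insert 2 (step 7): P = [1, 2, 5] / [3, 7] / [4] / [6];  Q = [1, 2, 3] / [4, 5] / [6] / [7]
Final shape: (3, 2, 1, 1).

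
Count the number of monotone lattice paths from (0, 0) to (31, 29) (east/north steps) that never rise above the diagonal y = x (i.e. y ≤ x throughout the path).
Number of paths = 10729649537134605

By the reflection principle (André's argument), the number of monotone paths to (31, 29) with n ≤ m that never go above y = x is C(60, 31) − C(60, 32) = 114449595062769120 − 103719945525634515 = 10729649537134605.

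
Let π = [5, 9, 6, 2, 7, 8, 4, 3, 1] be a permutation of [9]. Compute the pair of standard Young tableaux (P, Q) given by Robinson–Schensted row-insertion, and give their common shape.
P = [1, 3, 7, 8] / [2, 6] / [4] / [5] / [9];  Q = [1, 2, 5, 6] / [3, 7] / [4] / [8] / [9];  common shape = (4, 2, 1, 1, 1)

Row-insert the values π_1, π_2, … into P one at a time, bumping the leftmost entry strictly greater than the inserted value down to the next row. The recording tableau Q records, in position (i, j), the step at which that cell was added to P.
  Insert 5 (step 1): P = [5];  Q = [1]
  Insert 9 (step 2): P = [5, 9];  Q = [1, 2]
  Insert 6 (step 3): P = [5, 6] / [9];  Q = [1, 2] / [3]
  Insert 2 (step 4): P = [2, 6] / [5] / [9];  Q = [1, 2] / [3] / [4]
  Insert 7 (step 5): P = [2, 6, 7] / [5] / [9];  Q = [1, 2, 5] / [3] / [4]
  Insert 8 (step 6): P = [2, 6, 7, 8] / [5] / [9];  Q = [1, 2, 5, 6] / [3] / [4]
  Insert 4 (step 7): P = [2, 4, 7, 8] / [5, 6] / [9];  Q = [1, 2, 5, 6] / [3, 7] / [4]
  Insert 3 (step 8): P = [2, 3, 7, 8] / [4, 6] / [5] / [9];  Q = [1, 2, 5, 6] / [3, 7] / [4] / [8]
  Insert 1 (step 9): P = [1, 3, 7, 8] / [2, 6] / [4] / [5] / [9];  Q = [1, 2, 5, 6] / [3, 7] / [4] / [8] / [9]
Final shape: (4, 2, 1, 1, 1).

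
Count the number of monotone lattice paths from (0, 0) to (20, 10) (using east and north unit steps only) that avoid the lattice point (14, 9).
Number of paths = 24324685

Total paths from (0, 0) to (20, 10): C(30, 20) = 30045015. Paths through (14, 9): (paths (0, 0) → (14, 9)) × (paths (14, 9) → (20, 10)) = C(23, 14) · C(7, 6) = 817190 · 7 = 5720330. Avoidance count = 30045015 − 5720330 = 24324685.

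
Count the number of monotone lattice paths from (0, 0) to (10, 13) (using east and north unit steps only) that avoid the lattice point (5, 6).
Number of paths = 778162

Total paths from (0, 0) to (10, 13): C(23, 10) = 1144066. Paths through (5, 6): (paths (0, 0) → (5, 6)) × (paths (5, 6) → (10, 13)) = C(11, 5) · C(12, 5) = 462 · 792 = 365904. Avoidance count = 1144066 − 365904 = 778162.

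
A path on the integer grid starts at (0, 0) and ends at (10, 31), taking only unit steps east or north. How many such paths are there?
Number of paths = 1121099408

A monotone lattice path from (0, 0) to (10, 31) consists of 10 east steps and 31 north steps in some order, so it is determined by which 10 of the 41 steps are east. The count is C(41, 10) = 1121099408.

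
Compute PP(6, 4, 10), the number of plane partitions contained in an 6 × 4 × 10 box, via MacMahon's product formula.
PP(6, 4, 10) = 3031952379456

Evaluate the triple product over i = 1..6, j = 1..4, k = 1..10. The factors are (2/1) · (3/2) · (4/3) · (5/4) · (6/5) · (7/6) · (8/7) · (9/8) · … (240 factors total). The numerators and denominators telescope so the product is an integer; carrying out the multiplication exactly gives PP(6, 4, 10) = 3031952379456.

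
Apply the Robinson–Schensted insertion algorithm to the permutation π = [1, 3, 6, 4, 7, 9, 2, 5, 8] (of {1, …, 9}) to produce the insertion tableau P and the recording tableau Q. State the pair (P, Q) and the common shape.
P = [1, 2, 4, 5, 8] / [3, 7, 9] / [6];  Q = [1, 2, 3, 5, 6] / [4, 8, 9] / [7];  common shape = (5, 3, 1)

Row-insert the values π_1, π_2, … into P one at a time, bumping the leftmost entry strictly greater than the inserted value down to the next row. The recording tableau Q records, in position (i, j), the step at which that cell was added to P.
  Insert 1 (step 1): P = [1];  Q = [1]
  Insert 3 (step 2): P = [1, 3];  Q = [1, 2]
  Insert 6 (step 3): P = [1, 3, 6];  Q = [1, 2, 3]
  Insert 4 (step 4): P = [1, 3, 4] / [6];  Q = [1, 2, 3] / [4]
  Insert 7 (step 5): P = [1, 3, 4, 7] / [6];  Q = [1, 2, 3, 5] / [4]
  Insert 9 (step 6): P = [1, 3, 4, 7, 9] / [6];  Q = [1, 2, 3, 5, 6] / [4]
  Insert 2 (step 7): P = [1, 2, 4, 7, 9] / [3] / [6];  Q = [1, 2, 3, 5, 6] / [4] / [7]
  Insert 5 (step 8): P = [1, 2, 4, 5, 9] / [3, 7] / [6];  Q = [1, 2, 3, 5, 6] / [4, 8] / [7]
  Insert 8 (step 9): P = [1, 2, 4, 5, 8] / [3, 7, 9] / [6];  Q = [1, 2, 3, 5, 6] / [4, 8, 9] / [7]
Final shape: (5, 3, 1).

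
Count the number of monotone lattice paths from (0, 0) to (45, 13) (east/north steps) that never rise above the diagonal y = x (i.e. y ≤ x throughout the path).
Number of paths = 2263786772940

By the reflection principle (André's argument), the number of monotone paths to (45, 13) with n ≤ m that never go above y = x is C(58, 45) − C(58, 46) = 3155581562280 − 891794789340 = 2263786772940.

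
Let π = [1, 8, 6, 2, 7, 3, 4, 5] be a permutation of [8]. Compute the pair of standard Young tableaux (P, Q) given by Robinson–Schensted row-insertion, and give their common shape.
P = [1, 2, 3, 4, 5] / [6, 7] / [8];  Q = [1, 2, 5, 7, 8] / [3, 6] / [4];  common shape = (5, 2, 1)

Row-insert the values π_1, π_2, … into P one at a time, bumping the leftmost entry strictly greater than the inserted value down to the next row. The recording tableau Q records, in position (i, j), the step at which that cell was added to P.
  Insert 1 (step 1): P = [1];  Q = [1]
  Insert 8 (step 2): P = [1, 8];  Q = [1, 2]
  Insert 6 (step 3): P = [1, 6] / [8];  Q = [1, 2] / [3]
  Insert 2 (step 4): P = [1, 2] / [6] / [8];  Q = [1, 2] / [3] / [4]
  Insert 7 (step 5): P = [1, 2, 7] / [6] / [8];  Q = [1, 2, 5] / [3] / [4]
  Insert 3 (step 6): P = [1, 2, 3] / [6, 7] / [8];  Q = [1, 2, 5] / [3, 6] / [4]
  Insert 4 (step 7): P = [1, 2, 3, 4] / [6, 7] / [8];  Q = [1, 2, 5, 7] / [3, 6] / [4]
  Insert 5 (step 8): P = [1, 2, 3, 4, 5] / [6, 7] / [8];  Q = [1, 2, 5, 7, 8] / [3, 6] / [4]
Final shape: (5, 2, 1).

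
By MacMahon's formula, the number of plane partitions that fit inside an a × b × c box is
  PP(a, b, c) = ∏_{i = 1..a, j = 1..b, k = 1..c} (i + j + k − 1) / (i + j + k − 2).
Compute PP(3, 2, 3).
PP(3, 2, 3) = 175

Evaluate the triple product over i = 1..3, j = 1..2, k = 1..3. The factors are (2/1) · (3/2) · (4/3) · (3/2) · (4/3) · (5/4) · (3/2) · (4/3) · … (18 factors total). The numerators and denominators telescope so the product is an integer; carrying out the multiplication exactly gives PP(3, 2, 3) = 175.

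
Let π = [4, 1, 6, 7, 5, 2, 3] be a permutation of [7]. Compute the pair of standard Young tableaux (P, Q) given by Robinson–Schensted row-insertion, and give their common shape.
P = [1, 2, 3] / [4, 5, 7] / [6];  Q = [1, 3, 4] / [2, 5, 7] / [6];  common shape = (3, 3, 1)

Row-insert the values π_1, π_2, … into P one at a time, bumping the leftmost entry strictly greater than the inserted value down to the next row. The recording tableau Q records, in position (i, j), the step at which that cell was added to P.
  Insert 4 (step 1): P = [4];  Q = [1]
  Insert 1 (step 2): P = [1] / [4];  Q = [1] / [2]
  Insert 6 (step 3): P = [1, 6] / [4];  Q = [1, 3] / [2]
  Insert 7 (step 4): P = [1, 6, 7] / [4];  Q = [1, 3, 4] / [2]
  Insert 5 (step 5): P = [1, 5, 7] / [4, 6];  Q = [1, 3, 4] / [2, 5]
  Insert 2 (step 6): P = [1, 2, 7] / [4, 5] / [6];  Q = [1, 3, 4] / [2, 5] / [6]
  Insert 3 (step 7): P = [1, 2, 3] / [4, 5, 7] / [6];  Q = [1, 3, 4] / [2, 5, 7] / [6]
Final shape: (3, 3, 1).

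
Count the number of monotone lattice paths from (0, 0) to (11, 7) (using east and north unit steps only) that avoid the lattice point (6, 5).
Number of paths = 22122

Total paths from (0, 0) to (11, 7): C(18, 11) = 31824. Paths through (6, 5): (paths (0, 0) → (6, 5)) × (paths (6, 5) → (11, 7)) = C(11, 6) · C(7, 5) = 462 · 21 = 9702. Avoidance count = 31824 − 9702 = 22122.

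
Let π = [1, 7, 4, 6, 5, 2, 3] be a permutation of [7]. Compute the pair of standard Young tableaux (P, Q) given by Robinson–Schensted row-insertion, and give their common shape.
P = [1, 2, 3] / [4, 5] / [6] / [7];  Q = [1, 2, 4] / [3, 7] / [5] / [6];  common shape = (3, 2, 1, 1)

Row-insert the values π_1, π_2, … into P one at a time, bumping the leftmost entry strictly greater than the inserted value down to the next row. The recording tableau Q records, in position (i, j), the step at which that cell was added to P.
  Insert 1 (step 1): P = [1];  Q = [1]
  Insert 7 (step 2): P = [1, 7];  Q = [1, 2]
  Insert 4 (step 3): P = [1, 4] / [7];  Q = [1, 2] / [3]
  Insert 6 (step 4): P = [1, 4, 6] / [7];  Q = [1, 2, 4] / [3]
  Insert 5 (step 5): P = [1, 4, 5] / [6] / [7];  Q = [1, 2, 4] / [3] / [5]
  Insert 2 (step 6): P = [1, 2, 5] / [4] / [6] / [7];  Q = [1, 2, 4] / [3] / [5] / [6]
  Insert 3 (step 7): P = [1, 2, 3] / [4, 5] / [6] / [7];  Q = [1, 2, 4] / [3, 7] / [5] / [6]
Final shape: (3, 2, 1, 1).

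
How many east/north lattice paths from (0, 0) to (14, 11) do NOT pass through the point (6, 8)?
Number of paths = 3961905

Total paths from (0, 0) to (14, 11): C(25, 14) = 4457400. Paths through (6, 8): (paths (0, 0) → (6, 8)) × (paths (6, 8) → (14, 11)) = C(14, 6) · C(11, 8) = 3003 · 165 = 495495. Avoidance count = 4457400 − 495495 = 3961905.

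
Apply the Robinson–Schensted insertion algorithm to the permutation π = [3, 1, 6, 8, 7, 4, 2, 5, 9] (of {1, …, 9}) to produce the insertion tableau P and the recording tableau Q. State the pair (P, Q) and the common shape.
P = [1, 2, 5, 9] / [3, 4, 7] / [6] / [8];  Q = [1, 3, 4, 9] / [2, 5, 8] / [6] / [7];  common shape = (4, 3, 1, 1)

Row-insert the values π_1, π_2, … into P one at a time, bumping the leftmost entry strictly greater than the inserted value down to the next row. The recording tableau Q records, in position (i, j), the step at which that cell was added to P.
  Insert 3 (step 1): P = [3];  Q = [1]
  Insert 1 (step 2): P = [1] / [3];  Q = [1] / [2]
  Insert 6 (step 3): P = [1, 6] / [3];  Q = [1, 3] / [2]
  Insert 8 (step 4): P = [1, 6, 8] / [3];  Q = [1, 3, 4] / [2]
  Insert 7 (step 5): P = [1, 6, 7] / [3, 8];  Q = [1, 3, 4] / [2, 5]
  Insert 4 (step 6): P = [1, 4, 7] / [3, 6] / [8];  Q = [1, 3, 4] / [2, 5] / [6]
  Insert 2 (step 7): P = [1, 2, 7] / [3, 4] / [6] / [8];  Q = [1, 3, 4] / [2, 5] / [6] / [7]
  Insert 5 (step 8): P = [1, 2, 5] / [3, 4, 7] / [6] / [8];  Q = [1, 3, 4] / [2, 5, 8] / [6] / [7]
  Insert 9 (step 9): P = [1, 2, 5, 9] / [3, 4, 7] / [6] / [8];  Q = [1, 3, 4, 9] / [2, 5, 8] / [6] / [7]
Final shape: (4, 3, 1, 1).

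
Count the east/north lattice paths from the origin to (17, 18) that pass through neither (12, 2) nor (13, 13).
Number of paths = 3225377883

Inclusion–exclusion. Total paths: C(35, 17) = 4537567650. Through P₁: C(14, 12)·C(21, 5) = 1851759. Through P₂: C(26, 13)·C(9, 4) = 1310475600. Since P₁ is strictly southwest of P₂, a monotone path through both must visit P₁ then P₂; paths through both = C(14, 12)·C(12, 1)·C(9, 4) = 137592. Avoid both = 4537567650 − 1851759 − 1310475600 + 137592 = 3225377883.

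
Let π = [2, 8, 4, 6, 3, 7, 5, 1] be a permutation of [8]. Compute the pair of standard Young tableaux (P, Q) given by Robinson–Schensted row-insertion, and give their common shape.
P = [1, 3, 5, 7] / [2, 6] / [4] / [8];  Q = [1, 2, 4, 6] / [3, 7] / [5] / [8];  common shape = (4, 2, 1, 1)

Row-insert the values π_1, π_2, … into P one at a time, bumping the leftmost entry strictly greater than the inserted value down to the next row. The recording tableau Q records, in position (i, j), the step at which that cell was added to P.
  Insert 2 (step 1): P = [2];  Q = [1]
  Insert 8 (step 2): P = [2, 8];  Q = [1, 2]
  Insert 4 (step 3): P = [2, 4] / [8];  Q = [1, 2] / [3]
  Insert 6 (step 4): P = [2, 4, 6] / [8];  Q = [1, 2, 4] / [3]
  Insert 3 (step 5): P = [2, 3, 6] / [4] / [8];  Q = [1, 2, 4] / [3] / [5]
  Insert 7 (step 6): P = [2, 3, 6, 7] / [4] / [8];  Q = [1, 2, 4, 6] / [3] / [5]
  Insert 5 (step 7): P = [2, 3, 5, 7] / [4, 6] / [8];  Q = [1, 2, 4, 6] / [3, 7] / [5]
  Insert 1 (step 8): P = [1, 3, 5, 7] / [2, 6] / [4] / [8];  Q = [1, 2, 4, 6] / [3, 7] / [5] / [8]
Final shape: (4, 2, 1, 1).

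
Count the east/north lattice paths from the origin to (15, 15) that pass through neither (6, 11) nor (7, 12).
Number of paths = 142038740

Inclusion–exclusion. Total paths: C(30, 15) = 155117520. Through P₁: C(17, 6)·C(13, 9) = 8848840. Through P₂: C(19, 7)·C(11, 8) = 8314020. Since P₁ is strictly southwest of P₂, a monotone path through both must visit P₁ then P₂; paths through both = C(17, 6)·C(2, 1)·C(11, 8) = 4084080. Avoid both = 155117520 − 8848840 − 8314020 + 4084080 = 142038740.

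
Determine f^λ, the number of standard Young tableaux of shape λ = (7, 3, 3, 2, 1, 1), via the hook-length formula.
# SYT of shape (7, 3, 3, 2, 1, 1) = 2431000

Hook-length formula: f^λ = n! / Π hook(c), product over all cells c of the Young diagram. For λ = (7, 3, 3, 2, 1, 1), n = 17 boxes. Hook lengths by row (left-to-right, top-to-bottom): [12, 9, 7, 4, 3, 2, 1]; [7, 4, 2]; [6, 3, 1]; [4, 1]; [2]; [1]. Product of hooks = 146313216. So f^λ = 17! / 146313216 = 355687428096000 / 146313216 = 2431000.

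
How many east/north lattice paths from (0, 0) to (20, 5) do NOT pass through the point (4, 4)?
Number of paths = 51940

Total paths from (0, 0) to (20, 5): C(25, 20) = 53130. Paths through (4, 4): (paths (0, 0) → (4, 4)) × (paths (4, 4) → (20, 5)) = C(8, 4) · C(17, 16) = 70 · 17 = 1190. Avoidance count = 53130 − 1190 = 51940.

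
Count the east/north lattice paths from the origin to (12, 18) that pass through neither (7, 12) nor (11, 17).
Number of paths = 32963385

Inclusion–exclusion. Total paths: C(30, 12) = 86493225. Through P₁: C(19, 7)·C(11, 5) = 23279256. Through P₂: C(28, 11)·C(2, 1) = 42948360. Since P₁ is strictly southwest of P₂, a monotone path through both must visit P₁ then P₂; paths through both = C(19, 7)·C(9, 4)·C(2, 1) = 12697776. Avoid both = 86493225 − 23279256 − 42948360 + 12697776 = 32963385.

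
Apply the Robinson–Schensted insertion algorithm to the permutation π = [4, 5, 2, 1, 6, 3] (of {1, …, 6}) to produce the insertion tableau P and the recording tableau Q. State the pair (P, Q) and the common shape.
P = [1, 3, 6] / [2, 5] / [4];  Q = [1, 2, 5] / [3, 6] / [4];  common shape = (3, 2, 1)

Row-insert the values π_1, π_2, … into P one at a time, bumping the leftmost entry strictly greater than the inserted value down to the next row. The recording tableau Q records, in position (i, j), the step at which that cell was added to P.
  Insert 4 (step 1): P = [4];  Q = [1]
  Insert 5 (step 2): P = [4, 5];  Q = [1, 2]
  Insert 2 (step 3): P = [2, 5] / [4];  Q = [1, 2] / [3]
  Insert 1 (step 4): P = [1, 5] / [2] / [4];  Q = [1, 2] / [3] / [4]
  Insert 6 (step 5): P = [1, 5, 6] / [2] / [4];  Q = [1, 2, 5] / [3] / [4]
  Insert 3 (step 6): P = [1, 3, 6] / [2, 5] / [4];  Q = [1, 2, 5] / [3, 6] / [4]
Final shape: (3, 2, 1).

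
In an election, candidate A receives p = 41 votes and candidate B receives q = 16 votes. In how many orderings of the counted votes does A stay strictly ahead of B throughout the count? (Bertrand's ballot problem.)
Strict-lead orderings = 25395702341625

Total orderings of the 57 votes with 41 for A: C(57, 41) = 57902201338905. By the Bertrand ballot formula (Cycle Lemma / reflection principle), the number of orderings in which A is strictly ahead of B throughout is (p − q)/(p + q) · C(p + q, p) = (41 − 16)/(41 + 16) · 57902201338905 = 25395702341625.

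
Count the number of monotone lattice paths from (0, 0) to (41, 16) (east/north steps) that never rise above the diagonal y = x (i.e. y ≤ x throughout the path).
Number of paths = 35844219876465

By the reflection principle (André's argument), the number of monotone paths to (41, 16) with n ≤ m that never go above y = x is C(57, 41) − C(57, 42) = 57902201338905 − 22057981462440 = 35844219876465.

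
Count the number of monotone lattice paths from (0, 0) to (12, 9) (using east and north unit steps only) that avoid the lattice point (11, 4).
Number of paths = 285740

Total paths from (0, 0) to (12, 9): C(21, 12) = 293930. Paths through (11, 4): (paths (0, 0) → (11, 4)) × (paths (11, 4) → (12, 9)) = C(15, 11) · C(6, 1) = 1365 · 6 = 8190. Avoidance count = 293930 − 8190 = 285740.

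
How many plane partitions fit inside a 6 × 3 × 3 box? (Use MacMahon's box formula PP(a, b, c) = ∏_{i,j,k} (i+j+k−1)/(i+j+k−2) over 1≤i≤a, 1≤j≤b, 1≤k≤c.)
PP(6, 3, 3) = 41580

Evaluate the triple product over i = 1..6, j = 1..3, k = 1..3. The factors are (2/1) · (3/2) · (4/3) · (3/2) · (4/3) · (5/4) · (4/3) · (5/4) · … (54 factors total). The numerators and denominators telescope so the product is an integer; carrying out the multiplication exactly gives PP(6, 3, 3) = 41580.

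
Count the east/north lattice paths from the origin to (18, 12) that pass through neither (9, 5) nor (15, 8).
Number of paths = 52315235

Inclusion–exclusion. Total paths: C(30, 18) = 86493225. Through P₁: C(14, 9)·C(16, 9) = 22902880. Through P₂: C(23, 15)·C(7, 3) = 17160990. Since P₁ is strictly southwest of P₂, a monotone path through both must visit P₁ then P₂; paths through both = C(14, 9)·C(9, 6)·C(7, 3) = 5885880. Avoid both = 86493225 − 22902880 − 17160990 + 5885880 = 52315235.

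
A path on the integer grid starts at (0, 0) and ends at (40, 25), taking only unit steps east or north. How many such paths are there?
Number of paths = 651687674221131912

A monotone lattice path from (0, 0) to (40, 25) consists of 40 east steps and 25 north steps in some order, so it is determined by which 40 of the 65 steps are east. The count is C(65, 40) = 651687674221131912.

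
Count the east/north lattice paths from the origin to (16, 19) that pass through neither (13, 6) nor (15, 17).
Number of paths = 2353915758

Inclusion–exclusion. Total paths: C(35, 16) = 4059928950. Through P₁: C(19, 13)·C(16, 3) = 15193920. Through P₂: C(32, 15)·C(3, 1) = 1697168160. Since P₁ is strictly southwest of P₂, a monotone path through both must visit P₁ then P₂; paths through both = C(19, 13)·C(13, 2)·C(3, 1) = 6348888. Avoid both = 4059928950 − 15193920 − 1697168160 + 6348888 = 2353915758.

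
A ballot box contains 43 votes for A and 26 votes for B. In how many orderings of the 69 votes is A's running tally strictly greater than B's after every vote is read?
Strict-lead orderings = 1730378572929279504

Total orderings of the 69 votes with 43 for A: C(69, 43) = 7023301266595310928. By the Bertrand ballot formula (Cycle Lemma / reflection principle), the number of orderings in which A is strictly ahead of B throughout is (p − q)/(p + q) · C(p + q, p) = (43 − 26)/(43 + 26) · 7023301266595310928 = 1730378572929279504.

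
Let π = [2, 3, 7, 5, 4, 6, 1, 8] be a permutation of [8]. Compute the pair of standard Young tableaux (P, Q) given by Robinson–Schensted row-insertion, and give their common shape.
P = [1, 3, 4, 6, 8] / [2] / [5] / [7];  Q = [1, 2, 3, 6, 8] / [4] / [5] / [7];  common shape = (5, 1, 1, 1)

Row-insert the values π_1, π_2, … into P one at a time, bumping the leftmost entry strictly greater than the inserted value down to the next row. The recording tableau Q records, in position (i, j), the step at which that cell was added to P.
  Insert 2 (step 1): P = [2];  Q = [1]
  Insert 3 (step 2): P = [2, 3];  Q = [1, 2]
  Insert 7 (step 3): P = [2, 3, 7];  Q = [1, 2, 3]
  Insert 5 (step 4): P = [2, 3, 5] / [7];  Q = [1, 2, 3] / [4]
  Insert 4 (step 5): P = [2, 3, 4] / [5] / [7];  Q = [1, 2, 3] / [4] / [5]
  Insert 6 (step 6): P = [2, 3, 4, 6] / [5] / [7];  Q = [1, 2, 3, 6] / [4] / [5]
  Insert 1 (step 7): P = [1, 3, 4, 6] / [2] / [5] / [7];  Q = [1, 2, 3, 6] / [4] / [5] / [7]
  Insert 8 (step 8): P = [1, 3, 4, 6, 8] / [2] / [5] / [7];  Q = [1, 2, 3, 6, 8] / [4] / [5] / [7]
Final shape: (5, 1, 1, 1).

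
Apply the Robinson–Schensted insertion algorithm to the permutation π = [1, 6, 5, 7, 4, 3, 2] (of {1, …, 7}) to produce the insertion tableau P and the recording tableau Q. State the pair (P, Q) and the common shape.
P = [1, 2, 7] / [3] / [4] / [5] / [6];  Q = [1, 2, 4] / [3] / [5] / [6] / [7];  common shape = (3, 1, 1, 1, 1)

Row-insert the values π_1, π_2, … into P one at a time, bumping the leftmost entry strictly greater than the inserted value down to the next row. The recording tableau Q records, in position (i, j), the step at which that cell was added to P.
  Insert 1 (step 1): P = [1];  Q = [1]
  Insert 6 (step 2): P = [1, 6];  Q = [1, 2]
  Insert 5 (step 3): P = [1, 5] / [6];  Q = [1, 2] / [3]
  Insert 7 (step 4): P = [1, 5, 7] / [6];  Q = [1, 2, 4] / [3]
  Insert 4 (step 5): P = [1, 4, 7] / [5] / [6];  Q = [1, 2, 4] / [3] / [5]
  Insert 3 (step 6): P = [1, 3, 7] / [4] / [5] / [6];  Q = [1, 2, 4] / [3] / [5] / [6]
  Insert 2 (step 7): P = [1, 2, 7] / [3] / [4] / [5] / [6];  Q = [1, 2, 4] / [3] / [5] / [6] / [7]
Final shape: (3, 1, 1, 1, 1).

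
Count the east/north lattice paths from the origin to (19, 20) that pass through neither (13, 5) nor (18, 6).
Number of paths = 68457082638

Inclusion–exclusion. Total paths: C(39, 19) = 68923264410. Through P₁: C(18, 13)·C(21, 6) = 464933952. Through P₂: C(24, 18)·C(15, 1) = 2018940. Since P₁ is strictly southwest of P₂, a monotone path through both must visit P₁ then P₂; paths through both = C(18, 13)·C(6, 5)·C(15, 1) = 771120. Avoid both = 68923264410 − 464933952 − 2018940 + 771120 = 68457082638.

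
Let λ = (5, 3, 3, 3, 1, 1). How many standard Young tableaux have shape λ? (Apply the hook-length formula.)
# SYT of shape (5, 3, 3, 3, 1, 1) = 411840

Hook-length formula: f^λ = n! / Π hook(c), product over all cells c of the Young diagram. For λ = (5, 3, 3, 3, 1, 1), n = 16 boxes. Hook lengths by row (left-to-right, top-to-bottom): [10, 7, 6, 2, 1]; [7, 4, 3]; [6, 3, 2]; [5, 2, 1]; [2]; [1]. Product of hooks = 50803200. So f^λ = 16! / 50803200 = 20922789888000 / 50803200 = 411840.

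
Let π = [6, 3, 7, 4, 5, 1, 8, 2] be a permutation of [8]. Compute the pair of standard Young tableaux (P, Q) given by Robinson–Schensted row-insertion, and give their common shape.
P = [1, 2, 5, 8] / [3, 4] / [6, 7];  Q = [1, 3, 5, 7] / [2, 4] / [6, 8];  common shape = (4, 2, 2)

Row-insert the values π_1, π_2, … into P one at a time, bumping the leftmost entry strictly greater than the inserted value down to the next row. The recording tableau Q records, in position (i, j), the step at which that cell was added to P.
  Insert 6 (step 1): P = [6];  Q = [1]
  Insert 3 (step 2): P = [3] / [6];  Q = [1] / [2]
  Insert 7 (step 3): P = [3, 7] / [6];  Q = [1, 3] / [2]
  Insert 4 (step 4): P = [3, 4] / [6, 7];  Q = [1, 3] / [2, 4]
  Insert 5 (step 5): P = [3, 4, 5] / [6, 7];  Q = [1, 3, 5] / [2, 4]
  Insert 1 (step 6): P = [1, 4, 5] / [3, 7] / [6];  Q = [1, 3, 5] / [2, 4] / [6]
  Insert 8 (step 7): P = [1, 4, 5, 8] / [3, 7] / [6];  Q = [1, 3, 5, 7] / [2, 4] / [6]
  Insert 2 (step 8): P = [1, 2, 5, 8] / [3, 4] / [6, 7];  Q = [1, 3, 5, 7] / [2, 4] / [6, 8]
Final shape: (4, 2, 2).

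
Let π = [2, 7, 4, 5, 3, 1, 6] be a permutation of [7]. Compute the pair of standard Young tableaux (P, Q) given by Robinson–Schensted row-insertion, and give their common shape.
P = [1, 3, 5, 6] / [2] / [4] / [7];  Q = [1, 2, 4, 7] / [3] / [5] / [6];  common shape = (4, 1, 1, 1)

Row-insert the values π_1, π_2, … into P one at a time, bumping the leftmost entry strictly greater than the inserted value down to the next row. The recording tableau Q records, in position (i, j), the step at which that cell was added to P.
  Insert 2 (step 1): P = [2];  Q = [1]
  Insert 7 (step 2): P = [2, 7];  Q = [1, 2]
  Insert 4 (step 3): P = [2, 4] / [7];  Q = [1, 2] / [3]
  Insert 5 (step 4): P = [2, 4, 5] / [7];  Q = [1, 2, 4] / [3]
  Insert 3 (step 5): P = [2, 3, 5] / [4] / [7];  Q = [1, 2, 4] / [3] / [5]
  Insert 1 (step 6): P = [1, 3, 5] / [2] / [4] / [7];  Q = [1, 2, 4] / [3] / [5] / [6]
  Insert 6 (step 7): P = [1, 3, 5, 6] / [2] / [4] / [7];  Q = [1, 2, 4, 7] / [3] / [5] / [6]
Final shape: (4, 1, 1, 1).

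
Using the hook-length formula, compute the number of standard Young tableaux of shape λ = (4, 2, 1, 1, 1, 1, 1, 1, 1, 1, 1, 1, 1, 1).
# SYT of shape (4, 2, 1, 1, 1, 1, 1, 1, 1, 1, 1, 1, 1, 1) = 7020

Hook-length formula: f^λ = n! / Π hook(c), product over all cells c of the Young diagram. For λ = (4, 2, 1, 1, 1, 1, 1, 1, 1, 1, 1, 1, 1, 1), n = 18 boxes. Hook lengths by row (left-to-right, top-to-bottom): [17, 4, 2, 1]; [14, 1]; [12]; [11]; [10]; [9]; [8]; [7]; [6]; [5]; [4]; [3]; [2]; [1]. Product of hooks = 912019046400. So f^λ = 18! / 912019046400 = 6402373705728000 / 912019046400 = 7020.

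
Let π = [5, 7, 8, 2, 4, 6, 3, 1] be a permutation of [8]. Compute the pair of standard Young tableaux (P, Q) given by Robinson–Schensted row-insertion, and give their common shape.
P = [1, 3, 6] / [2, 7, 8] / [4] / [5];  Q = [1, 2, 3] / [4, 5, 6] / [7] / [8];  common shape = (3, 3, 1, 1)

Row-insert the values π_1, π_2, … into P one at a time, bumping the leftmost entry strictly greater than the inserted value down to the next row. The recording tableau Q records, in position (i, j), the step at which that cell was added to P.
  Insert 5 (step 1): P = [5];  Q = [1]
  Insert 7 (step 2): P = [5, 7];  Q = [1, 2]
  Insert 8 (step 3): P = [5, 7, 8];  Q = [1, 2, 3]
  Insert 2 (step 4): P = [2, 7, 8] / [5];  Q = [1, 2, 3] / [4]
  Insert 4 (step 5): P = [2, 4, 8] / [5, 7];  Q = [1, 2, 3] / [4, 5]
  Insert 6 (step 6): P = [2, 4, 6] / [5, 7, 8];  Q = [1, 2, 3] / [4, 5, 6]
  Insert 3 (step 7): P = [2, 3, 6] / [4, 7, 8] / [5];  Q = [1, 2, 3] / [4, 5, 6] / [7]
  Insert 1 (step 8): P = [1, 3, 6] / [2, 7, 8] / [4] / [5];  Q = [1, 2, 3] / [4, 5, 6] / [7] / [8]
Final shape: (3, 3, 1, 1).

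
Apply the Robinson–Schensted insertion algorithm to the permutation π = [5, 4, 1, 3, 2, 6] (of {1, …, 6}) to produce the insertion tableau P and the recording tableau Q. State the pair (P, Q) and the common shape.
P = [1, 2, 6] / [3] / [4] / [5];  Q = [1, 4, 6] / [2] / [3] / [5];  common shape = (3, 1, 1, 1)

Row-insert the values π_1, π_2, … into P one at a time, bumping the leftmost entry strictly greater than the inserted value down to the next row. The recording tableau Q records, in position (i, j), the step at which that cell was added to P.
  Insert 5 (step 1): P = [5];  Q = [1]
  Insert 4 (step 2): P = [4] / [5];  Q = [1] / [2]
  Insert 1 (step 3): P = [1] / [4] / [5];  Q = [1] / [2] / [3]
  Insert 3 (step 4): P = [1, 3] / [4] / [5];  Q = [1, 4] / [2] / [3]
  Insert 2 (step 5): P = [1, 2] / [3] / [4] / [5];  Q = [1, 4] / [2] / [3] / [5]
  Insert 6 (step 6): P = [1, 2, 6] / [3] / [4] / [5];  Q = [1, 4, 6] / [2] / [3] / [5]
Final shape: (3, 1, 1, 1).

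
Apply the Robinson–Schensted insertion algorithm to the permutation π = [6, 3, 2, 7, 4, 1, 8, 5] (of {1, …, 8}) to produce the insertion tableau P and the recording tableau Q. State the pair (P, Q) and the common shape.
P = [1, 4, 5] / [2, 7, 8] / [3] / [6];  Q = [1, 4, 7] / [2, 5, 8] / [3] / [6];  common shape = (3, 3, 1, 1)

Row-insert the values π_1, π_2, … into P one at a time, bumping the leftmost entry strictly greater than the inserted value down to the next row. The recording tableau Q records, in position (i, j), the step at which that cell was added to P.
  Insert 6 (step 1): P = [6];  Q = [1]
  Insert 3 (step 2): P = [3] / [6];  Q = [1] / [2]
  Insert 2 (step 3): P = [2] / [3] / [6];  Q = [1] / [2] / [3]
  Insert 7 (step 4): P = [2, 7] / [3] / [6];  Q = [1, 4] / [2] / [3]
  Insert 4 (step 5): P = [2, 4] / [3, 7] / [6];  Q = [1, 4] / [2, 5] / [3]
  Insert 1 (step 6): P = [1, 4] / [2, 7] / [3] / [6];  Q = [1, 4] / [2, 5] / [3] / [6]
  Insert 8 (step 7): P = [1, 4, 8] / [2, 7] / [3] / [6];  Q = [1, 4, 7] / [2, 5] / [3] / [6]
  Insert 5 (step 8): P = [1, 4, 5] / [2, 7, 8] / [3] / [6];  Q = [1, 4, 7] / [2, 5, 8] / [3] / [6]
Final shape: (3, 3, 1, 1).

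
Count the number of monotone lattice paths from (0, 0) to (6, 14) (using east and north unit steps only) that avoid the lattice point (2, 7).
Number of paths = 26880

Total paths from (0, 0) to (6, 14): C(20, 6) = 38760. Paths through (2, 7): (paths (0, 0) → (2, 7)) × (paths (2, 7) → (6, 14)) = C(9, 2) · C(11, 4) = 36 · 330 = 11880. Avoidance count = 38760 − 11880 = 26880.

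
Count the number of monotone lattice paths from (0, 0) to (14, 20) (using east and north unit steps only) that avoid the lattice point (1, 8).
Number of paths = 1345172940

Total paths from (0, 0) to (14, 20): C(34, 14) = 1391975640. Paths through (1, 8): (paths (0, 0) → (1, 8)) × (paths (1, 8) → (14, 20)) = C(9, 1) · C(25, 13) = 9 · 5200300 = 46802700. Avoidance count = 1391975640 − 46802700 = 1345172940.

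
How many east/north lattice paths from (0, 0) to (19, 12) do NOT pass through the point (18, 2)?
Number of paths = 141118435

Total paths from (0, 0) to (19, 12): C(31, 19) = 141120525. Paths through (18, 2): (paths (0, 0) → (18, 2)) × (paths (18, 2) → (19, 12)) = C(20, 18) · C(11, 1) = 190 · 11 = 2090. Avoidance count = 141120525 − 2090 = 141118435.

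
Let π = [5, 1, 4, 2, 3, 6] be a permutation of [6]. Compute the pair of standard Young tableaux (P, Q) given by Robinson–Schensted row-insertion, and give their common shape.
P = [1, 2, 3, 6] / [4] / [5];  Q = [1, 3, 5, 6] / [2] / [4];  common shape = (4, 1, 1)

Row-insert the values π_1, π_2, … into P one at a time, bumping the leftmost entry strictly greater than the inserted value down to the next row. The recording tableau Q records, in position (i, j), the step at which that cell was added to P.
  Insert 5 (step 1): P = [5];  Q = [1]
  Insert 1 (step 2): P = [1] / [5];  Q = [1] / [2]
  Insert 4 (step 3): P = [1, 4] / [5];  Q = [1, 3] / [2]
  Insert 2 (step 4): P = [1, 2] / [4] / [5];  Q = [1, 3] / [2] / [4]
  Insert 3 (step 5): P = [1, 2, 3] / [4] / [5];  Q = [1, 3, 5] / [2] / [4]
  Insert 6 (step 6): P = [1, 2, 3, 6] / [4] / [5];  Q = [1, 3, 5, 6] / [2] / [4]
Final shape: (4, 1, 1).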